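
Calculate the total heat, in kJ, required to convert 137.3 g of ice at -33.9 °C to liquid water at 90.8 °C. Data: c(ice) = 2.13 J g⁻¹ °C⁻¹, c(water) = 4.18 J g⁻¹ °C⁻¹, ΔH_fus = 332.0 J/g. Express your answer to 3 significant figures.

q1 (heat ice -33.9→0.0 °C): 137.3 × 2.13 × 33.9 = 9914 J
q2 (melt at 0 °C): 137.3 × 332.0 = 45584 J
q3 (heat water 0.0→90.8 °C): 137.3 × 4.18 × 90.8 = 52111 J
Total: 9914 + 45584 + 52111 = 107609 J = 108 kJ

q = 108 kJ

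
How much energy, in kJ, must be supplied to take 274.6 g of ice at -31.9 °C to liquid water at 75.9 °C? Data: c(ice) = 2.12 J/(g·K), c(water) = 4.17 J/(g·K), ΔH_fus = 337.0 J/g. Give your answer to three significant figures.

q = 198 kJ

q1 (heat ice -31.9→0.0 °C): 274.6 × 2.12 × 31.9 = 18571 J
q2 (melt at 0 °C): 274.6 × 337.0 = 92540 J
q3 (heat water 0.0→75.9 °C): 274.6 × 4.17 × 75.9 = 86912 J
Total: 18571 + 92540 + 86912 = 198023 J = 198 kJ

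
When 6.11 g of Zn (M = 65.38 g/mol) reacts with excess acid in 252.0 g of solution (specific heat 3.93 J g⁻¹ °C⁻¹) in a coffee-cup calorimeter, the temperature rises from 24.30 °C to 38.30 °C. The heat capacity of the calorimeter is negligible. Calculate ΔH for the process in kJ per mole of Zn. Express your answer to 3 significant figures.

|ΔT| = |38.30 − 24.30| = 14.00 °C
|q_surr| = (252.0 × 3.93) × 14.00 = 990.36 × 14.00 = 13870 J
n(Zn) = 6.11 / 65.38 = 0.09345 mol
Temperature rose, so q_rxn = −|q_surr| = -13.87 kJ
ΔH = q_rxn / n = -148.4 kJ/mol

ΔH = -148 kJ/mol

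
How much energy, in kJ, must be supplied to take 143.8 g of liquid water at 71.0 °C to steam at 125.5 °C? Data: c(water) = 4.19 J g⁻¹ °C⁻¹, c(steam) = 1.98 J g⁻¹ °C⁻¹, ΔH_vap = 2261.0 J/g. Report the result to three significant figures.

q = 350 kJ

q1 (heat water 71.0→100.0 °C): 143.8 × 4.19 × 29.0 = 17473 J
q2 (vaporize at 100 °C): 143.8 × 2261.0 = 325132 J
q3 (heat steam 100.0→125.5 °C): 143.8 × 1.98 × 25.5 = 7260 J
Total: 17473 + 325132 + 7260 = 349865 J = 350 kJ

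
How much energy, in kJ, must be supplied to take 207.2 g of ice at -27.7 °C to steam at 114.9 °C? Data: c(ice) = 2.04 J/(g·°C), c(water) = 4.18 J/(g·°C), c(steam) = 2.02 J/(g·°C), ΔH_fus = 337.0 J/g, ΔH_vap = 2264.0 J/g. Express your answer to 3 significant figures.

q = 643 kJ

q1 (heat ice -27.7→0.0 °C): 207.2 × 2.04 × 27.7 = 11708 J
q2 (melt at 0 °C): 207.2 × 337.0 = 69826 J
q3 (heat water 0.0→100.0 °C): 207.2 × 4.18 × 100.0 = 86610 J
q4 (vaporize at 100 °C): 207.2 × 2264.0 = 469101 J
q5 (heat steam 100.0→114.9 °C): 207.2 × 2.02 × 14.9 = 6236 J
Total: 11708 + 69826 + 86610 + 469101 + 6236 = 643481 J = 643 kJ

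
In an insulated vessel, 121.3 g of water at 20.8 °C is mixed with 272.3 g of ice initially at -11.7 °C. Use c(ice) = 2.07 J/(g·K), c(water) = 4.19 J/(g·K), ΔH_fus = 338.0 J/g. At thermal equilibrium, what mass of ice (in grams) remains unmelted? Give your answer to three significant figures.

m_ice remaining = 261 g

Heat to warm all ice to 0 °C: 272.3×2.07×11.7 = 6594.8 J
Heat released by water cooling to 0 °C: 121.3×4.19×20.8 = 10572 J
10572 J < 6594.8 + 272.3×338.0 = 98632.2 J, so not all ice melts; final T = 0 °C.
Heat left for melting: 10572 − 6594.8 = 3977.2 J
Mass melted = 3977.2 / 338.0 = 11.77 g
Ice remaining = 272.3 − 11.77 = 260.53 g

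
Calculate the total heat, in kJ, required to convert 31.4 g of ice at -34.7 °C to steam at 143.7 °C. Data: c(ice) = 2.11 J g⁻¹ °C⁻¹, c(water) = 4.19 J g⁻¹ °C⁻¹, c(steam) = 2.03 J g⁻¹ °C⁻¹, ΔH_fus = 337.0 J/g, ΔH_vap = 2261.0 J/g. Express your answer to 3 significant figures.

q = 99.8 kJ

q1 (heat ice -34.7→0.0 °C): 31.4 × 2.11 × 34.7 = 2299 J
q2 (melt at 0 °C): 31.4 × 337.0 = 10582 J
q3 (heat water 0.0→100.0 °C): 31.4 × 4.19 × 100.0 = 13157 J
q4 (vaporize at 100 °C): 31.4 × 2261.0 = 70995 J
q5 (heat steam 100.0→143.7 °C): 31.4 × 2.03 × 43.7 = 2786 J
Total: 2299 + 10582 + 13157 + 70995 + 2786 = 99819 J = 99.8 kJ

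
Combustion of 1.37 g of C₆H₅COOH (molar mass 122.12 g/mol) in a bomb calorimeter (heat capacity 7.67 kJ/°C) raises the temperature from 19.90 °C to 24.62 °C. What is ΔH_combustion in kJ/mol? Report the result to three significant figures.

ΔT = 24.62 − 19.90 = 4.72 °C
q_cal = C_cal × ΔT = 7.67 × 4.72 = 36.2024 kJ
n = 1.37 / 122.12 = 0.01122 mol
q_rxn = −q_cal = -36.2024 kJ
ΔH = -36.2024 / 0.01122 = -3227 kJ/mol

ΔH = -3230 kJ/mol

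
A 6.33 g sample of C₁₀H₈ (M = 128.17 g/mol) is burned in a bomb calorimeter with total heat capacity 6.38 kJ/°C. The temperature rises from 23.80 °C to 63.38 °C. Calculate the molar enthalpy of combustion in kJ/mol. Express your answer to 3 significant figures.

ΔH = -5110 kJ/mol

ΔT = 63.38 − 23.80 = 39.58 °C
q_cal = C_cal × ΔT = 6.38 × 39.58 = 252.5204 kJ
n = 6.33 / 128.17 = 0.04939 mol
q_rxn = −q_cal = -252.5204 kJ
ΔH = -252.5204 / 0.04939 = -5113 kJ/mol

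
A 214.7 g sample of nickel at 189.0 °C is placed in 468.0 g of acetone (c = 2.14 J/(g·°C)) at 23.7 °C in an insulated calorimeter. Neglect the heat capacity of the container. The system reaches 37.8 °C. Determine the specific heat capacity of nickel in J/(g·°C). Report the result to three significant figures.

c = 0.435 J/(g·°C)

q_gained = (468.0 × 2.14) × (37.8 − 23.7) = 14120 J
q_lost = 214.7 × c × (189.0 − 37.8) = 32462.64 c
Set equal: c = 14120 / 32462.64 = 0.435 J/(g·°C)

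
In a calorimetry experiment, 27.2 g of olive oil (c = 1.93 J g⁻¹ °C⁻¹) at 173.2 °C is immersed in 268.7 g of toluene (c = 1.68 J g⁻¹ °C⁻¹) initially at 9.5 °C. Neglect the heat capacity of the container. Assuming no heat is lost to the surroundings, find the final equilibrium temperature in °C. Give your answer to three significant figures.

Heat lost by olive oil = heat gained by toluene.
(27.2)(1.93)(173.2 − T) = (268.7)(1.68)(T − 9.5)
52.496 (173.2 − T) = 451.416 (T − 9.5)
9092.3 − 52.496 T = 451.416 T − 4288.5
13380.8 = 503.912 T
T = 26.55 °C

T_f = 26.6 °C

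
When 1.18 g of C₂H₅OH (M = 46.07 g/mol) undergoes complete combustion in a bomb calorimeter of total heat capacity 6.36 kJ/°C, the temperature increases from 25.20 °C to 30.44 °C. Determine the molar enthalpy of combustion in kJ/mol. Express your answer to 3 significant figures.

ΔT = 30.44 − 25.20 = 5.24 °C
q_cal = C_cal × ΔT = 6.36 × 5.24 = 33.3264 kJ
n = 1.18 / 46.07 = 0.02561 mol
q_rxn = −q_cal = -33.3264 kJ
ΔH = -33.3264 / 0.02561 = -1301 kJ/mol

ΔH = -1300 kJ/mol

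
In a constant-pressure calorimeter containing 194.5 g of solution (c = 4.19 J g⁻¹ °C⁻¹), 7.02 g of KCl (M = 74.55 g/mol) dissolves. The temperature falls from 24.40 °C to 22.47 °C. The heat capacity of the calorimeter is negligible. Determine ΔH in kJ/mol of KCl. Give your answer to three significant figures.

ΔH = 16.7 kJ/mol

|ΔT| = |22.47 − 24.40| = 1.93 °C
|q_surr| = (194.5 × 4.19) × 1.93 = 814.955 × 1.93 = 1573 J
n(KCl) = 7.02 / 74.55 = 0.09416 mol
Temperature fell, so q_rxn = +|q_surr| = 1.573 kJ
ΔH = q_rxn / n = 16.71 kJ/mol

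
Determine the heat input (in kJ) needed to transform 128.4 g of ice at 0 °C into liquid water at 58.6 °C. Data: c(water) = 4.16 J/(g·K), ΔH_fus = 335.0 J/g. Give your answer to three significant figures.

q = 74.3 kJ

q1 (melt at 0 °C): 128.4 × 335.0 = 43014 J
q2 (heat water 0.0→58.6 °C): 128.4 × 4.16 × 58.6 = 31301 J
Total: 43014 + 31301 = 74315 J = 74.3 kJ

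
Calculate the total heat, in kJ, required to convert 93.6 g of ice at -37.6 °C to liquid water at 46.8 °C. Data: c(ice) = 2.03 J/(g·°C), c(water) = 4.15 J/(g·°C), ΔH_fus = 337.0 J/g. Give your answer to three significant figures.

q1 (heat ice -37.6→0.0 °C): 93.6 × 2.03 × 37.6 = 7144 J
q2 (melt at 0 °C): 93.6 × 337.0 = 31543 J
q3 (heat water 0.0→46.8 °C): 93.6 × 4.15 × 46.8 = 18179 J
Total: 7144 + 31543 + 18179 = 56866 J = 56.9 kJ

q = 56.9 kJ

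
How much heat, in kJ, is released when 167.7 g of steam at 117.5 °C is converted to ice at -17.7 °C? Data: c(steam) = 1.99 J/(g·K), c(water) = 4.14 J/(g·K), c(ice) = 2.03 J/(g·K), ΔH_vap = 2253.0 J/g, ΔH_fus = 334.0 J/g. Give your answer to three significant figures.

q = 515 kJ

q1 (cool steam 117.5→100 °C): 167.7 × 1.99 × 17.5 = 5840 J
q2 (condense at 100 °C): 167.7 × 2253.0 = 377828 J
q3 (cool water 100→0 °C): 167.7 × 4.14 × 100.0 = 69428 J
q4 (freeze at 0 °C): 167.7 × 334.0 = 56012 J
q5 (cool ice 0→-17.7 °C): 167.7 × 2.03 × 17.7 = 6026 J
Total: 5840 + 377828 + 69428 + 56012 + 6026 = 515134 J = 515 kJ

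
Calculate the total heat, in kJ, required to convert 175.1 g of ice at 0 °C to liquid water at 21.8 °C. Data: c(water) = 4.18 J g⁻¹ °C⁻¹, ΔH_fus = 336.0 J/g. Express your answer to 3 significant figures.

q1 (melt at 0 °C): 175.1 × 336.0 = 58834 J
q2 (heat water 0.0→21.8 °C): 175.1 × 4.18 × 21.8 = 15956 J
Total: 58834 + 15956 = 74790 J = 74.8 kJ

q = 74.8 kJ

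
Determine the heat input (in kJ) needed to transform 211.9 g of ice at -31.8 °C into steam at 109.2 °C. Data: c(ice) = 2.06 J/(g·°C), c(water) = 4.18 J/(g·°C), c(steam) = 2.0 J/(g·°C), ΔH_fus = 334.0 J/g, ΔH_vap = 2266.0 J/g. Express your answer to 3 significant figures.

q = 657 kJ

q1 (heat ice -31.8→0.0 °C): 211.9 × 2.06 × 31.8 = 13881 J
q2 (melt at 0 °C): 211.9 × 334.0 = 70775 J
q3 (heat water 0.0→100.0 °C): 211.9 × 4.18 × 100.0 = 88574 J
q4 (vaporize at 100 °C): 211.9 × 2266.0 = 480165 J
q5 (heat steam 100.0→109.2 °C): 211.9 × 2.0 × 9.2 = 3899 J
Total: 13881 + 70775 + 88574 + 480165 + 3899 = 657294 J = 657 kJ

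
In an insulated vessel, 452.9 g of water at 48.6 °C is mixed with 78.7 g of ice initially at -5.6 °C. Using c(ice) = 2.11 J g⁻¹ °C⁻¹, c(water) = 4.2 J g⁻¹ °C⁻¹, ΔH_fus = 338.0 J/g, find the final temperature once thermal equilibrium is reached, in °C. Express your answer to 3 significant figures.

Heat to bring ice to 0 °C and melt it: q₁ = 78.7×2.11×5.6 + 78.7×338.0 = 27531 J
Heat the water can supply cooling to 0 °C: 452.9×4.2×48.6 = 92445.9 J > q₁, so all ice melts.
Energy balance: 452.9×4.2×(48.6 − T) = 27531 + 78.7×4.2×(T − 0)
1902.18(48.6 − T) = 27531 + 330.54 T
92445.9 − 27531 = 2232.72 T
T = 64914.9 / 2232.72 = 29.07 °C

T_f = 29.1 °C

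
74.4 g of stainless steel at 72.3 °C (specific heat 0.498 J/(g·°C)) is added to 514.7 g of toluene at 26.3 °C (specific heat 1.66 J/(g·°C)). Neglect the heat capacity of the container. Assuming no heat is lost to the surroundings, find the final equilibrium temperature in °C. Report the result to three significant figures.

Heat lost by stainless steel = heat gained by toluene.
(74.4)(0.498)(72.3 − T) = (514.7)(1.66)(T − 26.3)
37.0512 (72.3 − T) = 854.402 (T − 26.3)
2678.8 − 37.0512 T = 854.402 T − 22471
25149.8 = 891.4532 T
T = 28.21 °C

T_f = 28.2 °C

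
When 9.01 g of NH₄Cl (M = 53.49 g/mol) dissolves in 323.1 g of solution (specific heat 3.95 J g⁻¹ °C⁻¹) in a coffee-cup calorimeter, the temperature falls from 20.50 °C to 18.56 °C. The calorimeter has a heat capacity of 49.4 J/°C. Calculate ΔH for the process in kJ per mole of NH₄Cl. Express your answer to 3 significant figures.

|ΔT| = |18.56 − 20.50| = 1.94 °C
|q_surr| = (323.1 × 3.95 + 49.4) × 1.94 = 1325.645 × 1.94 = 2572 J
n(NH₄Cl) = 9.01 / 53.49 = 0.1684 mol
Temperature fell, so q_rxn = +|q_surr| = 2.572 kJ
ΔH = q_rxn / n = 15.27 kJ/mol

ΔH = 15.3 kJ/mol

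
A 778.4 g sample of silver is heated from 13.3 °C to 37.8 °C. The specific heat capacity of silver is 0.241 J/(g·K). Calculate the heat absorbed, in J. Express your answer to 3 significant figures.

q = m c ΔT = 778.4 × 0.241 × (37.8 − 13.3)
q = 778.4 × 0.241 × 24.5 = 4596 J

q = 4600 J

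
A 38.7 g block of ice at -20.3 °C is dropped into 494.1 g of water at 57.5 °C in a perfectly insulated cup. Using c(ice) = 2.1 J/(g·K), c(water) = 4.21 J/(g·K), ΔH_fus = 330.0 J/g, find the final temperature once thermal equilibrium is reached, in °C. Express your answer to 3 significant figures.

T_f = 46.9 °C

Heat to bring ice to 0 °C and melt it: q₁ = 38.7×2.1×20.3 + 38.7×330.0 = 14421 J
Heat the water can supply cooling to 0 °C: 494.1×4.21×57.5 = 119609 J > q₁, so all ice melts.
Energy balance: 494.1×4.21×(57.5 − T) = 14421 + 38.7×4.21×(T − 0)
2080.161(57.5 − T) = 14421 + 162.927 T
119609 − 14421 = 2243.088 T
T = 105188 / 2243.088 = 46.89 °C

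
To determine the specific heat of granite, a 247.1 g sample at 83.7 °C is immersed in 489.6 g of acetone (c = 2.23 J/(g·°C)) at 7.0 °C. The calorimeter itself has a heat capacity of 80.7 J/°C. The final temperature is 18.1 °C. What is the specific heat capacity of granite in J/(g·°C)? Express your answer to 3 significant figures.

q_gained = (489.6 × 2.23 + 80.7) × (18.1 − 7.0) = 13010 J
q_lost = 247.1 × c × (83.7 − 18.1) = 16209.76 c
Set equal: c = 13010 / 16209.76 = 0.803 J/(g·°C)

c = 0.803 J/(g·°C)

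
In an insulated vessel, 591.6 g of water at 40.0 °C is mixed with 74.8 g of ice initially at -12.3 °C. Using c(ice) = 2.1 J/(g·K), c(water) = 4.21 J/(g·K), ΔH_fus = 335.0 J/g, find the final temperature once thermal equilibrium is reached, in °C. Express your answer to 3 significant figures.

Heat to bring ice to 0 °C and melt it: q₁ = 74.8×2.1×12.3 + 74.8×335.0 = 26990 J
Heat the water can supply cooling to 0 °C: 591.6×4.21×40.0 = 99625.4 J > q₁, so all ice melts.
Energy balance: 591.6×4.21×(40.0 − T) = 26990 + 74.8×4.21×(T − 0)
2490.636(40.0 − T) = 26990 + 314.908 T
99625.4 − 26990 = 2805.544 T
T = 72635.4 / 2805.544 = 25.89 °C

T_f = 25.9 °C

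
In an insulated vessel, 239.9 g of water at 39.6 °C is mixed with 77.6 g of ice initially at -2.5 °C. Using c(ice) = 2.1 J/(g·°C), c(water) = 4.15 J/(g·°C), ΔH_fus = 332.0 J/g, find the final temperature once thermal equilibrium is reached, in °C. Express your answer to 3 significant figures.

Heat to bring ice to 0 °C and melt it: q₁ = 77.6×2.1×2.5 + 77.6×332.0 = 26171 J
Heat the water can supply cooling to 0 °C: 239.9×4.15×39.6 = 39425.2 J > q₁, so all ice melts.
Energy balance: 239.9×4.15×(39.6 − T) = 26171 + 77.6×4.15×(T − 0)
995.585(39.6 − T) = 26171 + 322.04 T
39425.2 − 26171 = 1317.625 T
T = 13254.2 / 1317.625 = 10.06 °C

T_f = 10.1 °C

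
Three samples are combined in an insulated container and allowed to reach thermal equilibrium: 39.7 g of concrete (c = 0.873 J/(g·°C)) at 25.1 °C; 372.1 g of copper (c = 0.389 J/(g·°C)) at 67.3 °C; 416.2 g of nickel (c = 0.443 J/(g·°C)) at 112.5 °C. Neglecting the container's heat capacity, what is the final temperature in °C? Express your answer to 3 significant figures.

T_f = 86.2 °C

Σ mᵢcᵢ(T − Tᵢ) = 0  ⇒  T = Σ mᵢcᵢTᵢ / Σ mᵢcᵢ
Σ mᵢcᵢ = 39.7×0.873 + 372.1×0.389 + 416.2×0.443 = 363.7816
Σ mᵢcᵢTᵢ = 34.6581×25.1 + 144.7469×67.3 + 184.3766×112.5 = 31354
T = 31354 / 363.7816 = 86.19 °C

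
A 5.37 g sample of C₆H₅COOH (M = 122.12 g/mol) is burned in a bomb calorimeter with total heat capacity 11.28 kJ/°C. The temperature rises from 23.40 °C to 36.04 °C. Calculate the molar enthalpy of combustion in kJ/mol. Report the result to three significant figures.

ΔT = 36.04 − 23.40 = 12.64 °C
q_cal = C_cal × ΔT = 11.28 × 12.64 = 142.5792 kJ
n = 5.37 / 122.12 = 0.04397 mol
q_rxn = −q_cal = -142.5792 kJ
ΔH = -142.5792 / 0.04397 = -3243 kJ/mol

ΔH = -3240 kJ/mol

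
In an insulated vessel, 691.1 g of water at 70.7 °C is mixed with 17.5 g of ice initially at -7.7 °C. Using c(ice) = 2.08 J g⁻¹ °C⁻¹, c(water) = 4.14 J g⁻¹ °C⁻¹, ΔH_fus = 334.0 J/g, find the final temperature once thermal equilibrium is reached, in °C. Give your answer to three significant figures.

T_f = 66.9 °C

Heat to bring ice to 0 °C and melt it: q₁ = 17.5×2.08×7.7 + 17.5×334.0 = 6125.3 J
Heat the water can supply cooling to 0 °C: 691.1×4.14×70.7 = 202284 J > q₁, so all ice melts.
Energy balance: 691.1×4.14×(70.7 − T) = 6125.3 + 17.5×4.14×(T − 0)
2861.154(70.7 − T) = 6125.3 + 72.45 T
202284 − 6125.3 = 2933.604 T
T = 196158.7 / 2933.604 = 66.87 °C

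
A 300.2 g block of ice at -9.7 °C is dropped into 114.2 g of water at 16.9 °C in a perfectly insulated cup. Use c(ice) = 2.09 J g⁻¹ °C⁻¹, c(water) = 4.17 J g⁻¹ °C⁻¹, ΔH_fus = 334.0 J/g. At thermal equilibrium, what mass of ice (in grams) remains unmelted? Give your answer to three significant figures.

m_ice remaining = 294 g

Heat to warm all ice to 0 °C: 300.2×2.09×9.7 = 6086.0 J
Heat released by water cooling to 0 °C: 114.2×4.17×16.9 = 8048.0 J
8048.0 J < 6086.0 + 300.2×334.0 = 106352.8 J, so not all ice melts; final T = 0 °C.
Heat left for melting: 8048.0 − 6086.0 = 1962.0 J
Mass melted = 1962.0 / 334.0 = 5.874 g
Ice remaining = 300.2 − 5.874 = 294.326 g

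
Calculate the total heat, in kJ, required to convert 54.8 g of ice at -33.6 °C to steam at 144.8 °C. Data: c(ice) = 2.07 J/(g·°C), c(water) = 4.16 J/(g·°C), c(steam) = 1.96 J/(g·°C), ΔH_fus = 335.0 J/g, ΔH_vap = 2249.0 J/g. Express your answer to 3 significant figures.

q = 173 kJ

q1 (heat ice -33.6→0.0 °C): 54.8 × 2.07 × 33.6 = 3811 J
q2 (melt at 0 °C): 54.8 × 335.0 = 18358 J
q3 (heat water 0.0→100.0 °C): 54.8 × 4.16 × 100.0 = 22797 J
q4 (vaporize at 100 °C): 54.8 × 2249.0 = 123245 J
q5 (heat steam 100.0→144.8 °C): 54.8 × 1.96 × 44.8 = 4812 J
Total: 3811 + 18358 + 22797 + 123245 + 4812 = 173023 J = 173 kJ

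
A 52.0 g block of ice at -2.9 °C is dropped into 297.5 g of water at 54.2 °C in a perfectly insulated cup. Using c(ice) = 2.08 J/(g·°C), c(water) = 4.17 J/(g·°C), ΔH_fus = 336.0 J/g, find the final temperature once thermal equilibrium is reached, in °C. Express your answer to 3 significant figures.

Heat to bring ice to 0 °C and melt it: q₁ = 52.0×2.08×2.9 + 52.0×336.0 = 17786 J
Heat the water can supply cooling to 0 °C: 297.5×4.17×54.2 = 67239.2 J > q₁, so all ice melts.
Energy balance: 297.5×4.17×(54.2 − T) = 17786 + 52.0×4.17×(T − 0)
1240.575(54.2 − T) = 17786 + 216.84 T
67239.2 − 17786 = 1457.415 T
T = 49453.2 / 1457.415 = 33.93 °C

T_f = 33.9 °C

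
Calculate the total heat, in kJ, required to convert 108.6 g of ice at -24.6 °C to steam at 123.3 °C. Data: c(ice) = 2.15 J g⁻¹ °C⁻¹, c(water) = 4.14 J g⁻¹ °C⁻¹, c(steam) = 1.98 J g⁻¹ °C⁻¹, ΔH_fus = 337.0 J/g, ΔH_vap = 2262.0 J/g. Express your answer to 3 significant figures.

q1 (heat ice -24.6→0.0 °C): 108.6 × 2.15 × 24.6 = 5744 J
q2 (melt at 0 °C): 108.6 × 337.0 = 36598 J
q3 (heat water 0.0→100.0 °C): 108.6 × 4.14 × 100.0 = 44960 J
q4 (vaporize at 100 °C): 108.6 × 2262.0 = 245653 J
q5 (heat steam 100.0→123.3 °C): 108.6 × 1.98 × 23.3 = 5010 J
Total: 5744 + 36598 + 44960 + 245653 + 5010 = 337965 J = 338 kJ

q = 338 kJ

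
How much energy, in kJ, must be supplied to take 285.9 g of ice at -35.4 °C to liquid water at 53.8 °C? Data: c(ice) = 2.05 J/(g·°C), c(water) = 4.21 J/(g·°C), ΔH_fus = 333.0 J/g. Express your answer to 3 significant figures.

q1 (heat ice -35.4→0.0 °C): 285.9 × 2.05 × 35.4 = 20748 J
q2 (melt at 0 °C): 285.9 × 333.0 = 95205 J
q3 (heat water 0.0→53.8 °C): 285.9 × 4.21 × 53.8 = 64756 J
Total: 20748 + 95205 + 64756 = 180709 J = 181 kJ

q = 181 kJ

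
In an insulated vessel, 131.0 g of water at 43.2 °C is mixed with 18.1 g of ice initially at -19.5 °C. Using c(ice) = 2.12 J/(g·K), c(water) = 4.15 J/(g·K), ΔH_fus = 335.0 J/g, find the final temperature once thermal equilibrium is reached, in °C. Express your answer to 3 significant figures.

T_f = 26.9 °C

Heat to bring ice to 0 °C and melt it: q₁ = 18.1×2.12×19.5 + 18.1×335.0 = 6811.8 J
Heat the water can supply cooling to 0 °C: 131.0×4.15×43.2 = 23485.7 J > q₁, so all ice melts.
Energy balance: 131.0×4.15×(43.2 − T) = 6811.8 + 18.1×4.15×(T − 0)
543.65(43.2 − T) = 6811.8 + 75.115 T
23485.7 − 6811.8 = 618.765 T
T = 16673.9 / 618.765 = 26.947 °C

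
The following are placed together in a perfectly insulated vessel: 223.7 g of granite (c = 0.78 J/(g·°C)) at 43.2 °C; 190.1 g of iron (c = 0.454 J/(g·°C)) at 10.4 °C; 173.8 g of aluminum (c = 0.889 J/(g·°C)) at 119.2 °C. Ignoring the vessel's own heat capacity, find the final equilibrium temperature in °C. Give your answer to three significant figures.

Σ mᵢcᵢ(T − Tᵢ) = 0  ⇒  T = Σ mᵢcᵢTᵢ / Σ mᵢcᵢ
Σ mᵢcᵢ = 223.7×0.78 + 190.1×0.454 + 173.8×0.889 = 415.2996
Σ mᵢcᵢTᵢ = 174.486×43.2 + 86.3054×10.4 + 154.5082×119.2 = 26853
T = 26853 / 415.2996 = 64.66 °C

T_f = 64.7 °C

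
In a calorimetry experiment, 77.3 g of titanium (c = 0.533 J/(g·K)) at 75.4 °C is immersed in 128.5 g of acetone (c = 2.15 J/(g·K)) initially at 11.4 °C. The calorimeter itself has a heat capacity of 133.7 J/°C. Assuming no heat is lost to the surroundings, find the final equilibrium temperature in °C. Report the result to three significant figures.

T_f = 17.2 °C

Heat lost by titanium = heat gained by acetone + calorimeter.
(77.3)(0.533)(75.4 − T) = [(128.5)(2.15) + 133.7](T − 11.4)
41.2009 (75.4 − T) = 409.975 (T − 11.4)
3106.5 − 41.2009 T = 409.975 T − 4673.7
7780.2 = 451.1759 T
T = 17.24 °C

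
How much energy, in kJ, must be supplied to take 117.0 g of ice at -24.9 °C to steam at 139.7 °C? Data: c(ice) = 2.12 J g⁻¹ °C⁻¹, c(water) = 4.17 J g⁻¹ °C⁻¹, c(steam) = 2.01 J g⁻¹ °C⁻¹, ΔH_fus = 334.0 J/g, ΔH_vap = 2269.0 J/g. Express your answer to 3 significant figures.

q = 369 kJ

q1 (heat ice -24.9→0.0 °C): 117.0 × 2.12 × 24.9 = 6176 J
q2 (melt at 0 °C): 117.0 × 334.0 = 39078 J
q3 (heat water 0.0→100.0 °C): 117.0 × 4.17 × 100.0 = 48789 J
q4 (vaporize at 100 °C): 117.0 × 2269.0 = 265473 J
q5 (heat steam 100.0→139.7 °C): 117.0 × 2.01 × 39.7 = 9336 J
Total: 6176 + 39078 + 48789 + 265473 + 9336 = 368852 J = 369 kJ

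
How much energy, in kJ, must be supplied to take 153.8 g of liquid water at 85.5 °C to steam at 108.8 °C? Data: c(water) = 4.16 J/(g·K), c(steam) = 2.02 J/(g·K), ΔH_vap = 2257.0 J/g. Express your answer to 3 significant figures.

q = 359 kJ

q1 (heat water 85.5→100.0 °C): 153.8 × 4.16 × 14.5 = 9277 J
q2 (vaporize at 100 °C): 153.8 × 2257.0 = 347127 J
q3 (heat steam 100.0→108.8 °C): 153.8 × 2.02 × 8.8 = 2734 J
Total: 9277 + 347127 + 2734 = 359138 J = 359 kJ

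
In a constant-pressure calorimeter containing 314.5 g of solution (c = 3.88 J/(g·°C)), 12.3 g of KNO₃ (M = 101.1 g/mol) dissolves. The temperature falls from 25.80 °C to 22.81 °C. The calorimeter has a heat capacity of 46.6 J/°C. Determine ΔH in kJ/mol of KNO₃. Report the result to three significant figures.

|ΔT| = |22.81 − 25.80| = 2.99 °C
|q_surr| = (314.5 × 3.88 + 46.6) × 2.99 = 1266.86 × 2.99 = 3788 J
n(KNO₃) = 12.3 / 101.1 = 0.1217 mol
Temperature fell, so q_rxn = +|q_surr| = 3.788 kJ
ΔH = q_rxn / n = 31.13 kJ/mol

ΔH = 31.1 kJ/mol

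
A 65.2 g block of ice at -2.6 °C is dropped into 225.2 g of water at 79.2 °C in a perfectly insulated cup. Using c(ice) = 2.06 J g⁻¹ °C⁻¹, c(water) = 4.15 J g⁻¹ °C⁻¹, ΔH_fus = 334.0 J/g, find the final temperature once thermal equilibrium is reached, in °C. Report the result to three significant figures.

T_f = 43.1 °C

Heat to bring ice to 0 °C and melt it: q₁ = 65.2×2.06×2.6 + 65.2×334.0 = 22126 J
Heat the water can supply cooling to 0 °C: 225.2×4.15×79.2 = 74018.7 J > q₁, so all ice melts.
Energy balance: 225.2×4.15×(79.2 − T) = 22126 + 65.2×4.15×(T − 0)
934.58(79.2 − T) = 22126 + 270.58 T
74018.7 − 22126 = 1205.16 T
T = 51892.7 / 1205.16 = 43.06 °C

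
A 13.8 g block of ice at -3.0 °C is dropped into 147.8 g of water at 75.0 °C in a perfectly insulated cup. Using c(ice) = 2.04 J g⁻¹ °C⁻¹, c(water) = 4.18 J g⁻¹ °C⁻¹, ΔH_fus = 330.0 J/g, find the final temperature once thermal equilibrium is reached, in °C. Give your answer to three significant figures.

T_f = 61.7 °C

Heat to bring ice to 0 °C and melt it: q₁ = 13.8×2.04×3.0 + 13.8×330.0 = 4638.5 J
Heat the water can supply cooling to 0 °C: 147.8×4.18×75.0 = 46335.3 J > q₁, so all ice melts.
Energy balance: 147.8×4.18×(75.0 − T) = 4638.5 + 13.8×4.18×(T − 0)
617.804(75.0 − T) = 4638.5 + 57.684 T
46335.3 − 4638.5 = 675.488 T
T = 41696.8 / 675.488 = 61.73 °C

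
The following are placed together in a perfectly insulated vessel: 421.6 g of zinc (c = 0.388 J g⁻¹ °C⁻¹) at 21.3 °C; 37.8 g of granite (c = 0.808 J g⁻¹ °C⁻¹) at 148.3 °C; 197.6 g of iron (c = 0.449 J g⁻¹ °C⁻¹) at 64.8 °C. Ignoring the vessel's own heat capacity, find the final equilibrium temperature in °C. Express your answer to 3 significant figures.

Σ mᵢcᵢ(T − Tᵢ) = 0  ⇒  T = Σ mᵢcᵢTᵢ / Σ mᵢcᵢ
Σ mᵢcᵢ = 421.6×0.388 + 37.8×0.808 + 197.6×0.449 = 282.8456
Σ mᵢcᵢTᵢ = 163.5808×21.3 + 30.5424×148.3 + 88.7224×64.8 = 13763
T = 13763 / 282.8456 = 48.66 °C

T_f = 48.7 °C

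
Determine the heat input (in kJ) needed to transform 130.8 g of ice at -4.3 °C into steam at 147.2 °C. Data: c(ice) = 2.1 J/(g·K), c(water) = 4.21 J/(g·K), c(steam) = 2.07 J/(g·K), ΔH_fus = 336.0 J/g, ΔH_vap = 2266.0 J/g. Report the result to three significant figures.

q1 (heat ice -4.3→0.0 °C): 130.8 × 2.1 × 4.3 = 1181 J
q2 (melt at 0 °C): 130.8 × 336.0 = 43949 J
q3 (heat water 0.0→100.0 °C): 130.8 × 4.21 × 100.0 = 55067 J
q4 (vaporize at 100 °C): 130.8 × 2266.0 = 296393 J
q5 (heat steam 100.0→147.2 °C): 130.8 × 2.07 × 47.2 = 12780 J
Total: 1181 + 43949 + 55067 + 296393 + 12780 = 409370 J = 409 kJ

q = 409 kJ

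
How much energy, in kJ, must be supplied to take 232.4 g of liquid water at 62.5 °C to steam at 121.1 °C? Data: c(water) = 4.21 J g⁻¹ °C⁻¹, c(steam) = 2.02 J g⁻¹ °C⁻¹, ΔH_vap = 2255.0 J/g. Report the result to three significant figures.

q1 (heat water 62.5→100.0 °C): 232.4 × 4.21 × 37.5 = 36690 J
q2 (vaporize at 100 °C): 232.4 × 2255.0 = 524062 J
q3 (heat steam 100.0→121.1 °C): 232.4 × 2.02 × 21.1 = 9905 J
Total: 36690 + 524062 + 9905 = 570657 J = 571 kJ

q = 571 kJ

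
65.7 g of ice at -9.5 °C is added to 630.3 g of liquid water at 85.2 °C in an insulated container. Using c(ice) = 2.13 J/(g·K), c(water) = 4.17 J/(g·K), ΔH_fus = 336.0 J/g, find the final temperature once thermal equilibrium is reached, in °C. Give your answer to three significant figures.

T_f = 69.1 °C

Heat to bring ice to 0 °C and melt it: q₁ = 65.7×2.13×9.5 + 65.7×336.0 = 23405 J
Heat the water can supply cooling to 0 °C: 630.3×4.17×85.2 = 223936 J > q₁, so all ice melts.
Energy balance: 630.3×4.17×(85.2 − T) = 23405 + 65.7×4.17×(T − 0)
2628.351(85.2 − T) = 23405 + 273.969 T
223936 − 23405 = 2902.320 T
T = 200531 / 2902.320 = 69.09 °C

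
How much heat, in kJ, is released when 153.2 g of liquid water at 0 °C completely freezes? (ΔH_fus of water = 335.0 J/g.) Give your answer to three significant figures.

q = m × ΔH_fus = 153.2 × 335.0 = 51320 J = 51.3 kJ

q = 51.3 kJ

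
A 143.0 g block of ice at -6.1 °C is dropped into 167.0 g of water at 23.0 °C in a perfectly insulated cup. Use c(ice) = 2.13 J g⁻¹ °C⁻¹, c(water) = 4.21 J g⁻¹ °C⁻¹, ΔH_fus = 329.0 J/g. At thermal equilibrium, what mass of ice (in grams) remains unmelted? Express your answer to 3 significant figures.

Heat to warm all ice to 0 °C: 143.0×2.13×6.1 = 1858.0 J
Heat released by water cooling to 0 °C: 167.0×4.21×23.0 = 16171 J
16171 J < 1858.0 + 143.0×329.0 = 48905.0 J, so not all ice melts; final T = 0 °C.
Heat left for melting: 16171 − 1858.0 = 14313.0 J
Mass melted = 14313.0 / 329.0 = 43.50 g
Ice remaining = 143.0 − 43.50 = 99.50 g

m_ice remaining = 99.5 g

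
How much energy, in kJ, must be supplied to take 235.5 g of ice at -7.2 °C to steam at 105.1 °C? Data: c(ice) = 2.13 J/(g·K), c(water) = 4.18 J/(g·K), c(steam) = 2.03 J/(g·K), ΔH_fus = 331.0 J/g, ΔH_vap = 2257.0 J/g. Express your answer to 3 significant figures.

q = 714 kJ

q1 (heat ice -7.2→0.0 °C): 235.5 × 2.13 × 7.2 = 3612 J
q2 (melt at 0 °C): 235.5 × 331.0 = 77951 J
q3 (heat water 0.0→100.0 °C): 235.5 × 4.18 × 100.0 = 98439 J
q4 (vaporize at 100 °C): 235.5 × 2257.0 = 531524 J
q5 (heat steam 100.0→105.1 °C): 235.5 × 2.03 × 5.1 = 2438 J
Total: 3612 + 77951 + 98439 + 531524 + 2438 = 713964 J = 714 kJ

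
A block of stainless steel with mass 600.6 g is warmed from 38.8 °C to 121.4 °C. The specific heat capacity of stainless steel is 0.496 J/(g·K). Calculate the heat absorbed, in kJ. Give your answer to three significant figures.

q = 24.6 kJ

q = m c ΔT = 600.6 × 0.496 × (121.4 − 38.8)
q = 600.6 × 0.496 × 82.6 = 24610 J = 24.6 kJ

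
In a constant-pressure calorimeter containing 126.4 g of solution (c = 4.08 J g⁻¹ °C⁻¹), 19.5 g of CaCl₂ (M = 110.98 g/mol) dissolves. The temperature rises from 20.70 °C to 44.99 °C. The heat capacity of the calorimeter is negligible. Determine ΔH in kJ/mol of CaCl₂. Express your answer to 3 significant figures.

|ΔT| = |44.99 − 20.70| = 24.29 °C
|q_surr| = (126.4 × 4.08) × 24.29 = 515.712 × 24.29 = 12530 J
n(CaCl₂) = 19.5 / 110.98 = 0.1757 mol
Temperature rose, so q_rxn = −|q_surr| = -12.53 kJ
ΔH = q_rxn / n = -71.31 kJ/mol

ΔH = -71.3 kJ/mol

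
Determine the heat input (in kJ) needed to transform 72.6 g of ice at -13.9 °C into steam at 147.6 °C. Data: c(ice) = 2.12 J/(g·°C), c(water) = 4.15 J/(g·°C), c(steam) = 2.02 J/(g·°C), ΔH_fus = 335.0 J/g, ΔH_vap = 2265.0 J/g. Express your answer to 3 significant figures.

q = 228 kJ

q1 (heat ice -13.9→0.0 °C): 72.6 × 2.12 × 13.9 = 2139 J
q2 (melt at 0 °C): 72.6 × 335.0 = 24321 J
q3 (heat water 0.0→100.0 °C): 72.6 × 4.15 × 100.0 = 30129 J
q4 (vaporize at 100 °C): 72.6 × 2265.0 = 164439 J
q5 (heat steam 100.0→147.6 °C): 72.6 × 2.02 × 47.6 = 6981 J
Total: 2139 + 24321 + 30129 + 164439 + 6981 = 228009 J = 228 kJ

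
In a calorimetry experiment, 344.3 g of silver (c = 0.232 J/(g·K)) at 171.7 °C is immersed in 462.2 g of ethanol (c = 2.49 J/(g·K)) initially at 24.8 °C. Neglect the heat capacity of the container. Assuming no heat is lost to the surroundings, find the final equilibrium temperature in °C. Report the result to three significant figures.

Heat lost by silver = heat gained by ethanol.
(344.3)(0.232)(171.7 − T) = (462.2)(2.49)(T − 24.8)
79.8776 (171.7 − T) = 1150.878 (T − 24.8)
13715 − 79.8776 T = 1150.878 T − 28542
42257 = 1230.7556 T
T = 34.33 °C

T_f = 34.3 °C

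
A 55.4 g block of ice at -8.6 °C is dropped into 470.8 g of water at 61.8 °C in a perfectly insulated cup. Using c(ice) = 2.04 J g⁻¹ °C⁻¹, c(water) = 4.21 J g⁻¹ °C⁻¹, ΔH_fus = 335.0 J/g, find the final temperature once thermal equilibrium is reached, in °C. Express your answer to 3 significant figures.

T_f = 46.5 °C

Heat to bring ice to 0 °C and melt it: q₁ = 55.4×2.04×8.6 + 55.4×335.0 = 19531 J
Heat the water can supply cooling to 0 °C: 470.8×4.21×61.8 = 122492 J > q₁, so all ice melts.
Energy balance: 470.8×4.21×(61.8 − T) = 19531 + 55.4×4.21×(T − 0)
1982.068(61.8 − T) = 19531 + 233.234 T
122492 − 19531 = 2215.302 T
T = 102961 / 2215.302 = 46.48 °C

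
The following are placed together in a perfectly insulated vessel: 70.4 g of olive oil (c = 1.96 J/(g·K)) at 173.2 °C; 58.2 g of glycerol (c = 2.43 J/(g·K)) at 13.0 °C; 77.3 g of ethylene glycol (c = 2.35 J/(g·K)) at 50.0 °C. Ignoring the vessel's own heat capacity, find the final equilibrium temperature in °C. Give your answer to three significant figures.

Σ mᵢcᵢ(T − Tᵢ) = 0  ⇒  T = Σ mᵢcᵢTᵢ / Σ mᵢcᵢ
Σ mᵢcᵢ = 70.4×1.96 + 58.2×2.43 + 77.3×2.35 = 461.065
Σ mᵢcᵢTᵢ = 137.984×173.2 + 141.426×13.0 + 181.655×50.0 = 34820
T = 34820 / 461.065 = 75.52 °C

T_f = 75.5 °C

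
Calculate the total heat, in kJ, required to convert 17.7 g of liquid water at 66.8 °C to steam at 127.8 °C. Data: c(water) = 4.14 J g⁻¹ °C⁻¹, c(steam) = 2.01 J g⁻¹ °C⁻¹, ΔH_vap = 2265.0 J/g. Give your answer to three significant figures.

q1 (heat water 66.8→100.0 °C): 17.7 × 4.14 × 33.2 = 2433 J
q2 (vaporize at 100 °C): 17.7 × 2265.0 = 40091 J
q3 (heat steam 100.0→127.8 °C): 17.7 × 2.01 × 27.8 = 989 J
Total: 2433 + 40091 + 989 = 43513 J = 43.5 kJ

q = 43.5 kJ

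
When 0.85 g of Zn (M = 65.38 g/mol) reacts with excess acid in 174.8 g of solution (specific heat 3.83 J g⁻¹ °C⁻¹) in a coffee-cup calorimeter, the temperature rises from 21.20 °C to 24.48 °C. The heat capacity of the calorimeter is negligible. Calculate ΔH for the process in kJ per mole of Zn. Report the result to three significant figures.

|ΔT| = |24.48 − 21.20| = 3.28 °C
|q_surr| = (174.8 × 3.83) × 3.28 = 669.484 × 3.28 = 2196 J
n(Zn) = 0.85 / 65.38 = 0.01300 mol
Temperature rose, so q_rxn = −|q_surr| = -2.196 kJ
ΔH = q_rxn / n = -168.9 kJ/mol

ΔH = -169 kJ/mol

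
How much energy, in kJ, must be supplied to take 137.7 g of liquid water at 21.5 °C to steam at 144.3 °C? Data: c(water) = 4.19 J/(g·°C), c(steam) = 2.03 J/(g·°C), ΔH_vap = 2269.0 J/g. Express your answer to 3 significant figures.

q = 370 kJ

q1 (heat water 21.5→100.0 °C): 137.7 × 4.19 × 78.5 = 45292 J
q2 (vaporize at 100 °C): 137.7 × 2269.0 = 312441 J
q3 (heat steam 100.0→144.3 °C): 137.7 × 2.03 × 44.3 = 12383 J
Total: 45292 + 312441 + 12383 = 370116 J = 370 kJ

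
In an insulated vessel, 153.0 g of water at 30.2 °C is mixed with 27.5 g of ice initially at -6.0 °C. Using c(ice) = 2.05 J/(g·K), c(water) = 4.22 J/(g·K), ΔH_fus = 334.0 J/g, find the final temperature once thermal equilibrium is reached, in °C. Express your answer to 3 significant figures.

Heat to bring ice to 0 °C and melt it: q₁ = 27.5×2.05×6.0 + 27.5×334.0 = 9523.3 J
Heat the water can supply cooling to 0 °C: 153.0×4.22×30.2 = 19498.9 J > q₁, so all ice melts.
Energy balance: 153.0×4.22×(30.2 − T) = 9523.3 + 27.5×4.22×(T − 0)
645.66(30.2 − T) = 9523.3 + 116.05 T
19498.9 − 9523.3 = 761.71 T
T = 9975.6 / 761.71 = 13.10 °C

T_f = 13.1 °C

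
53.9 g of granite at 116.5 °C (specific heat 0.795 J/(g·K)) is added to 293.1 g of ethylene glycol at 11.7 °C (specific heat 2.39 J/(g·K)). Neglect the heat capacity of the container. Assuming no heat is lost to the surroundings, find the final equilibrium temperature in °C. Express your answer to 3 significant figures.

T_f = 17.7 °C

Heat lost by granite = heat gained by ethylene glycol.
(53.9)(0.795)(116.5 − T) = (293.1)(2.39)(T − 11.7)
42.8505 (116.5 − T) = 700.509 (T − 11.7)
4992.1 − 42.8505 T = 700.509 T − 8196.0
13188.1 = 743.3595 T
T = 17.74 °C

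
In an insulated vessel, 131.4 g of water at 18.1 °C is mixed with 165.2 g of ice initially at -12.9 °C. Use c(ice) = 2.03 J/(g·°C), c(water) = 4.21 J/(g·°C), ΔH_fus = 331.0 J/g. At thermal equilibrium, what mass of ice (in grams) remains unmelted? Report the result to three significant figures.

m_ice remaining = 148 g

Heat to warm all ice to 0 °C: 165.2×2.03×12.9 = 4326.1 J
Heat released by water cooling to 0 °C: 131.4×4.21×18.1 = 10013 J
10013 J < 4326.1 + 165.2×331.0 = 59007.3 J, so not all ice melts; final T = 0 °C.
Heat left for melting: 10013 − 4326.1 = 5686.9 J
Mass melted = 5686.9 / 331.0 = 17.18 g
Ice remaining = 165.2 − 17.18 = 148.02 g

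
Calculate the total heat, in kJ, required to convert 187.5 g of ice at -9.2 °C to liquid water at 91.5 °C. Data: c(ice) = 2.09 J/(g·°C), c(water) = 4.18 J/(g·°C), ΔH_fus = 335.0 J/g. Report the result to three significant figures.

q1 (heat ice -9.2→0.0 °C): 187.5 × 2.09 × 9.2 = 3605 J
q2 (melt at 0 °C): 187.5 × 335.0 = 62813 J
q3 (heat water 0.0→91.5 °C): 187.5 × 4.18 × 91.5 = 71713 J
Total: 3605 + 62813 + 71713 = 138131 J = 138 kJ

q = 138 kJ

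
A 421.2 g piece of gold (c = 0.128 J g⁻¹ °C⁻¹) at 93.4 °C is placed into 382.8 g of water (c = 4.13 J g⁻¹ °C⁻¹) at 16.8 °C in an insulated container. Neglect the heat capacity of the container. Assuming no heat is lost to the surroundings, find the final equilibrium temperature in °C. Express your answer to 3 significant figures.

T_f = 19.3 °C

Heat lost by gold = heat gained by water.
(421.2)(0.128)(93.4 − T) = (382.8)(4.13)(T − 16.8)
53.9136 (93.4 − T) = 1580.964 (T − 16.8)
5035.5 − 53.9136 T = 1580.964 T − 26560
31595.5 = 1634.8776 T
T = 19.33 °C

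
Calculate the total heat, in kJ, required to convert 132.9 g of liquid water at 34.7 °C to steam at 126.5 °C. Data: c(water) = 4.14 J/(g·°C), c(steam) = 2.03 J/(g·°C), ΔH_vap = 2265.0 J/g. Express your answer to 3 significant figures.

q1 (heat water 34.7→100.0 °C): 132.9 × 4.14 × 65.3 = 35928 J
q2 (vaporize at 100 °C): 132.9 × 2265.0 = 301019 J
q3 (heat steam 100.0→126.5 °C): 132.9 × 2.03 × 26.5 = 7149 J
Total: 35928 + 301019 + 7149 = 344096 J = 344 kJ

q = 344 kJ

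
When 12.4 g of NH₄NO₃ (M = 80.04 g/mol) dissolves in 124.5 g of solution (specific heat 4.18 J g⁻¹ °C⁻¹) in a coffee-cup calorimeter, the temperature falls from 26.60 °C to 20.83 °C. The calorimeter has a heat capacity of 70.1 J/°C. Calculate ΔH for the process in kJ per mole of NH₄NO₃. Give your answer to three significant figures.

|ΔT| = |20.83 − 26.60| = 5.77 °C
|q_surr| = (124.5 × 4.18 + 70.1) × 5.77 = 590.51 × 5.77 = 3407 J
n(NH₄NO₃) = 12.4 / 80.04 = 0.1549 mol
Temperature fell, so q_rxn = +|q_surr| = 3.407 kJ
ΔH = q_rxn / n = 21.99 kJ/mol

ΔH = 22.0 kJ/mol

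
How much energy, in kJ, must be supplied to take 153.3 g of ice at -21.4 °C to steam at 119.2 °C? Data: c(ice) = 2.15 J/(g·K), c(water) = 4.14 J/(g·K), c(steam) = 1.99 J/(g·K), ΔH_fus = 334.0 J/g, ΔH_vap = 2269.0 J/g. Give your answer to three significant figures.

q = 475 kJ

q1 (heat ice -21.4→0.0 °C): 153.3 × 2.15 × 21.4 = 7053 J
q2 (melt at 0 °C): 153.3 × 334.0 = 51202 J
q3 (heat water 0.0→100.0 °C): 153.3 × 4.14 × 100.0 = 63466 J
q4 (vaporize at 100 °C): 153.3 × 2269.0 = 347838 J
q5 (heat steam 100.0→119.2 °C): 153.3 × 1.99 × 19.2 = 5857 J
Total: 7053 + 51202 + 63466 + 347838 + 5857 = 475416 J = 475 kJ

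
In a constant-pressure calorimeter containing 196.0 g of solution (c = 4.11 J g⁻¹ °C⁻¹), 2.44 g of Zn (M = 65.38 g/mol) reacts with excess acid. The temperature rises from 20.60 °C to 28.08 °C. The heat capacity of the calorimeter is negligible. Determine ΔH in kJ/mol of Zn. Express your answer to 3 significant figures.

|ΔT| = |28.08 − 20.60| = 7.48 °C
|q_surr| = (196.0 × 4.11) × 7.48 = 805.56 × 7.48 = 6026 J
n(Zn) = 2.44 / 65.38 = 0.03732 mol
Temperature rose, so q_rxn = −|q_surr| = -6.026 kJ
ΔH = q_rxn / n = -161.47 kJ/mol

ΔH = -161 kJ/mol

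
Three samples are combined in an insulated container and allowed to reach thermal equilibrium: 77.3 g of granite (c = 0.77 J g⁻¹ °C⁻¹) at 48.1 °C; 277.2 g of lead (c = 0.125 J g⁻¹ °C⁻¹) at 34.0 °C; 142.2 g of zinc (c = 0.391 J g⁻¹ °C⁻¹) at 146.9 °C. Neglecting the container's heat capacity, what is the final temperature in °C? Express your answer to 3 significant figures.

Σ mᵢcᵢ(T − Tᵢ) = 0  ⇒  T = Σ mᵢcᵢTᵢ / Σ mᵢcᵢ
Σ mᵢcᵢ = 77.3×0.77 + 277.2×0.125 + 142.2×0.391 = 149.7712
Σ mᵢcᵢTᵢ = 59.521×48.1 + 34.65×34.0 + 55.6002×146.9 = 12209
T = 12209 / 149.7712 = 81.52 °C

T_f = 81.5 °C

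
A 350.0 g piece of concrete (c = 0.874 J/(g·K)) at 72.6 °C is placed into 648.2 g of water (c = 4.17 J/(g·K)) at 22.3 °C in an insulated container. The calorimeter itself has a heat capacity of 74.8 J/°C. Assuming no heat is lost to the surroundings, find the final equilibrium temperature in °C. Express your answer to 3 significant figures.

Heat lost by concrete = heat gained by water + calorimeter.
(350.0)(0.874)(72.6 − T) = [(648.2)(4.17) + 74.8](T − 22.3)
305.9 (72.6 − T) = 2777.794 (T − 22.3)
22208 − 305.9 T = 2777.794 T − 61945
84153 = 3083.694 T
T = 27.29 °C

T_f = 27.3 °C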